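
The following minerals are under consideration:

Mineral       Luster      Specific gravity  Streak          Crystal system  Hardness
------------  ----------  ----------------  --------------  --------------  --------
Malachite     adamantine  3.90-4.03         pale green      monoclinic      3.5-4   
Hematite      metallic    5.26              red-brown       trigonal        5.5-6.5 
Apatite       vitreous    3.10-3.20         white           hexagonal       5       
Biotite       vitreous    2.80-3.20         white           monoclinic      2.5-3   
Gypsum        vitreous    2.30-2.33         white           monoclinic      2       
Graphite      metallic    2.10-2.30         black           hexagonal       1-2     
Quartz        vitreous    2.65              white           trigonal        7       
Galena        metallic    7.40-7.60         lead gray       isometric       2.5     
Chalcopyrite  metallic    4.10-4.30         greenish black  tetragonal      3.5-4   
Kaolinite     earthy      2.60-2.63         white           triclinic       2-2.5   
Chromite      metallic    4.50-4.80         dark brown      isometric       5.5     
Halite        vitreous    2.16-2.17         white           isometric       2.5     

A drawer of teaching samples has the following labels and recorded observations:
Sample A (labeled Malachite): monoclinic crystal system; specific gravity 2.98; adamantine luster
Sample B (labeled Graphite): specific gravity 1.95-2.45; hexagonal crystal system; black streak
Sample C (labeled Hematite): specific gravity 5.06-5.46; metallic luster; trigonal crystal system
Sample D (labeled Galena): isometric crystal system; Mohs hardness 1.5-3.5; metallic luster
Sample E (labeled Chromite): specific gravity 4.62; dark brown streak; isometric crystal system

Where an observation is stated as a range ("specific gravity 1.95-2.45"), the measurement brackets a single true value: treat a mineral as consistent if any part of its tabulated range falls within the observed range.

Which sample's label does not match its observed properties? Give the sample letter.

Sample A: specific gravity 2.98 is outside the reference for Malachite (SG 3.90-4.03) — mislabeled.
Sample B: every observation is compatible with the reference values for Graphite.
Sample C: every observation is compatible with the reference values for Hematite.
Sample D: every observation is compatible with the reference values for Galena.
Sample E: every observation is compatible with the reference values for Chromite.
Only sample A is inconsistent with its label.

A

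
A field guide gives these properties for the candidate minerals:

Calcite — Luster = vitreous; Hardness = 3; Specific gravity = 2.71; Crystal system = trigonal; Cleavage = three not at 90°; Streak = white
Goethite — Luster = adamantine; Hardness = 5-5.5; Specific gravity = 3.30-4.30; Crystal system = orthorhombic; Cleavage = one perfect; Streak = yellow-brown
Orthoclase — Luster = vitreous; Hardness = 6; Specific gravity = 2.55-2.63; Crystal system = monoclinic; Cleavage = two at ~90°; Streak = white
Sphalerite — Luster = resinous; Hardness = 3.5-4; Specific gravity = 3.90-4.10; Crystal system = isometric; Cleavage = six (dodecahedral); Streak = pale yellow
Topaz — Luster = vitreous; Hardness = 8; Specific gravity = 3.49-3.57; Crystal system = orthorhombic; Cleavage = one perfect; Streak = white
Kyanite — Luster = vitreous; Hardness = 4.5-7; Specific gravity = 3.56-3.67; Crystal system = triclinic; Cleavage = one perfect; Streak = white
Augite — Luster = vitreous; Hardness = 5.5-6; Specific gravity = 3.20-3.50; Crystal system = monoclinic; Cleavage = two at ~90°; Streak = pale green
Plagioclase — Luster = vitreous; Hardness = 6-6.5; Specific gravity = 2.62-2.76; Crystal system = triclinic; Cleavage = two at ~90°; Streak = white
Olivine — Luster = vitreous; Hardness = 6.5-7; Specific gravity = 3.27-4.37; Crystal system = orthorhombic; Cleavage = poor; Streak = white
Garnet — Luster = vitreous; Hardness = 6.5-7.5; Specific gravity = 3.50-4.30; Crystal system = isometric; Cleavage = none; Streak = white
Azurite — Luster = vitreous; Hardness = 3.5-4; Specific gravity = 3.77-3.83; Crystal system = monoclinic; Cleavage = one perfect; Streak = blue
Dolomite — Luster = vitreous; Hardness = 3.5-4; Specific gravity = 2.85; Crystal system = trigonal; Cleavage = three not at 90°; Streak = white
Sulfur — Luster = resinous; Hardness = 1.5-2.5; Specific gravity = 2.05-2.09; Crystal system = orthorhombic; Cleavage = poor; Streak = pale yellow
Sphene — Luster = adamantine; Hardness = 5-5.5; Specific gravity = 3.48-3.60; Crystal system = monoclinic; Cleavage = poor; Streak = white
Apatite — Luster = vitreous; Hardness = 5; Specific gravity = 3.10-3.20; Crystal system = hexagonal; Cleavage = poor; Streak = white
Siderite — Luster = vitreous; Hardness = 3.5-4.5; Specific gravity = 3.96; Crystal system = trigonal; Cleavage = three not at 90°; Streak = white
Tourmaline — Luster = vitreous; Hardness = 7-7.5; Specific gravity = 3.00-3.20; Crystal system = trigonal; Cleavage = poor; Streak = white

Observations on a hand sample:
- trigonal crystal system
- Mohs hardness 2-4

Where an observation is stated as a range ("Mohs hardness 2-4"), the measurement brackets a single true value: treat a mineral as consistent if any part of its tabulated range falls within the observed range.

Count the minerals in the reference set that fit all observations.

3

Trigonal crystal system — leaves Calcite, Dolomite, Siderite, Tourmaline.
Mohs hardness 2-4 is inconsistent with Tourmaline.
Remaining candidates: Calcite, Dolomite, Siderite.
That is 3 minerals.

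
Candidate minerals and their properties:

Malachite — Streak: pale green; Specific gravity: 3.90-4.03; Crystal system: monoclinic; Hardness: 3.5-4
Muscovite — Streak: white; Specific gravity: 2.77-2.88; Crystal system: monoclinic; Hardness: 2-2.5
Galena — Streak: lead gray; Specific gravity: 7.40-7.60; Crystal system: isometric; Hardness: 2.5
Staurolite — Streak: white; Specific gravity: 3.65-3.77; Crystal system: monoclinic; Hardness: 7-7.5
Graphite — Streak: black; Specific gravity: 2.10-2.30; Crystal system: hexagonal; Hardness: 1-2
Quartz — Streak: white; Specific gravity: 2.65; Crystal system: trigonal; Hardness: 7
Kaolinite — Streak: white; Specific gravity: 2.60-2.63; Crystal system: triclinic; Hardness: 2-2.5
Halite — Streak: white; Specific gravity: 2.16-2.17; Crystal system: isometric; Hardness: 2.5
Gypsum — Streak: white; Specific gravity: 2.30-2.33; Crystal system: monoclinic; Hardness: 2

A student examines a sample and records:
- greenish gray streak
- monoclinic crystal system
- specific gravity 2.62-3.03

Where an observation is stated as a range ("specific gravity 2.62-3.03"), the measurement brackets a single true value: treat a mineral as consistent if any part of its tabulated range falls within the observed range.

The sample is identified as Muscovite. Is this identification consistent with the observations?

Greenish gray streak — Muscovite has white streak; which does not match.
Monoclinic crystal system — matches Muscovite (monoclinic system).
Specific gravity 2.62-3.03 — matches Muscovite (SG 2.77-2.88).
Muscovite is excluded by the streak.

Inconsistent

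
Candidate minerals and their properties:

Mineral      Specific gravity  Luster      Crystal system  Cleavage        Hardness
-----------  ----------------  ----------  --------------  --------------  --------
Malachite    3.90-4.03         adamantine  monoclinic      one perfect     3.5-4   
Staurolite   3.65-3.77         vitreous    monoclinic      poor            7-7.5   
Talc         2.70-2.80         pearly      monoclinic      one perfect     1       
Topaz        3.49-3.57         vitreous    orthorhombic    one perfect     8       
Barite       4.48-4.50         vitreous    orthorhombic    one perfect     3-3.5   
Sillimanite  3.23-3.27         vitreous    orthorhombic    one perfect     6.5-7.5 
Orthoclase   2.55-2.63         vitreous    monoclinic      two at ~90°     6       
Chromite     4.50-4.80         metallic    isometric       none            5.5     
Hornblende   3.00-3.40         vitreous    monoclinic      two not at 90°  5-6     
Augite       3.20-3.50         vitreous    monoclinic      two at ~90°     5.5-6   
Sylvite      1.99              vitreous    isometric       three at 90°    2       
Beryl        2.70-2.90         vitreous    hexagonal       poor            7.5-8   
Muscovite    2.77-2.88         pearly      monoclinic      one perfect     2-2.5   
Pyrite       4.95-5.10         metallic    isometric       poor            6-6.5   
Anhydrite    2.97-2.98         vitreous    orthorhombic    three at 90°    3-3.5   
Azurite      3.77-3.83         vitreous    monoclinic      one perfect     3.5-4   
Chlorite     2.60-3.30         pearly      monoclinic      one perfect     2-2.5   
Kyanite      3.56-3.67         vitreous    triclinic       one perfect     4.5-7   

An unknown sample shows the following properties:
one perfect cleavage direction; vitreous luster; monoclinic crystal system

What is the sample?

Azurite

One perfect cleavage direction: only Malachite, Talc, Topaz, Barite, Sillimanite, Muscovite, Azurite, Chlorite, Kyanite remain.
Vitreous luster eliminates Malachite, Talc, Muscovite, Chlorite.
Monoclinic crystal system: leaves Azurite.
The only mineral consistent with every observation is Azurite.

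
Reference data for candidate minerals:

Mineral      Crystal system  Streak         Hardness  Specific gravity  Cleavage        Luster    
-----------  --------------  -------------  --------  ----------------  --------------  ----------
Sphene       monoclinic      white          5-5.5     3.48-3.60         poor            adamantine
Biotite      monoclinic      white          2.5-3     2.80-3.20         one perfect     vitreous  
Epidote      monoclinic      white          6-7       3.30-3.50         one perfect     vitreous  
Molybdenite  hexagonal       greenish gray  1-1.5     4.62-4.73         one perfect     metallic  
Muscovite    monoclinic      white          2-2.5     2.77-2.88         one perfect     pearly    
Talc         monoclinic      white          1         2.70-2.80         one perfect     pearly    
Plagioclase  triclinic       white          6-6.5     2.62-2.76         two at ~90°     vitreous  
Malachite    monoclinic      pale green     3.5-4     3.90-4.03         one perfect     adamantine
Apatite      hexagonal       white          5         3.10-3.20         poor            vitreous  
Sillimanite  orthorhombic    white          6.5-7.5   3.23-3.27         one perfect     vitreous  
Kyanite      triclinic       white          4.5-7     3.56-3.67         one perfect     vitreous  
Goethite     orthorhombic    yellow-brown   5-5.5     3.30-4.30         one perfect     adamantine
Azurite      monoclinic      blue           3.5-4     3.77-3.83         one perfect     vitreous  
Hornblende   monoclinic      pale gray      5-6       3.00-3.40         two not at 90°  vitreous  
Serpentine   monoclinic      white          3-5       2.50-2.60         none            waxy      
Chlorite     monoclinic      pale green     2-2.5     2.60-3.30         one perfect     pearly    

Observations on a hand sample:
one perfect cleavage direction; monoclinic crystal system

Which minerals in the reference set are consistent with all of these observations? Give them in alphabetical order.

One perfect cleavage direction excludes Sphene, Plagioclase, Apatite, Hornblende, Serpentine.
Monoclinic crystal system is inconsistent with Molybdenite, Sillimanite, Kyanite, Goethite.
Remaining candidates: Azurite, Biotite, Chlorite, Epidote, Malachite, Muscovite, Talc.

Azurite, Biotite, Chlorite, Epidote, Malachite, Muscovite, Talc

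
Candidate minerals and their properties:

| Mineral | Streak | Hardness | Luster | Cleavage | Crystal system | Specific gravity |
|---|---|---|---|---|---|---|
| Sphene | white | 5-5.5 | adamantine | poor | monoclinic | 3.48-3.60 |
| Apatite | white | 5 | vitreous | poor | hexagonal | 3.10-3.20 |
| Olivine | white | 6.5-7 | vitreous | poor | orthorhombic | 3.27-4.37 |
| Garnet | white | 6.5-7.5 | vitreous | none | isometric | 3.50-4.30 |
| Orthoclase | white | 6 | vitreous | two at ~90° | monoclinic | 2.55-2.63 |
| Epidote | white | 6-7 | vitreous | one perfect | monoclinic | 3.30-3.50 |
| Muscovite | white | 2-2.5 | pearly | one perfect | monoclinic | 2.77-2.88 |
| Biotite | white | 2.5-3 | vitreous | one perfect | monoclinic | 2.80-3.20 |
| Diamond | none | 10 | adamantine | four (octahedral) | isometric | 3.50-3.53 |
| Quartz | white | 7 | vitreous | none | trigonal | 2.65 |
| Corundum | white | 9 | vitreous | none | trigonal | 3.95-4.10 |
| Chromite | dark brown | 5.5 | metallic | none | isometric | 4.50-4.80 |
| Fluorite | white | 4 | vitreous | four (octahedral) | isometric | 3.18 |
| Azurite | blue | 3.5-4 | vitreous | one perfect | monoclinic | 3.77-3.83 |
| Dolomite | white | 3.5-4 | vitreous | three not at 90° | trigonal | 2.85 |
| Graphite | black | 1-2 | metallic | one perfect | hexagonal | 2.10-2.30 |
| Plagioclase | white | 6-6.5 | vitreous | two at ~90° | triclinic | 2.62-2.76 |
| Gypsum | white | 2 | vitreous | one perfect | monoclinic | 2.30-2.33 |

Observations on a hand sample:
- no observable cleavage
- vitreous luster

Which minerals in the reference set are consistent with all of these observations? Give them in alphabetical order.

No observable cleavage: only Garnet, Quartz, Corundum, Chromite remain.
Vitreous luster eliminates Chromite.
The minerals that satisfy all observations are Corundum, Garnet, Quartz.

Corundum, Garnet, Quartz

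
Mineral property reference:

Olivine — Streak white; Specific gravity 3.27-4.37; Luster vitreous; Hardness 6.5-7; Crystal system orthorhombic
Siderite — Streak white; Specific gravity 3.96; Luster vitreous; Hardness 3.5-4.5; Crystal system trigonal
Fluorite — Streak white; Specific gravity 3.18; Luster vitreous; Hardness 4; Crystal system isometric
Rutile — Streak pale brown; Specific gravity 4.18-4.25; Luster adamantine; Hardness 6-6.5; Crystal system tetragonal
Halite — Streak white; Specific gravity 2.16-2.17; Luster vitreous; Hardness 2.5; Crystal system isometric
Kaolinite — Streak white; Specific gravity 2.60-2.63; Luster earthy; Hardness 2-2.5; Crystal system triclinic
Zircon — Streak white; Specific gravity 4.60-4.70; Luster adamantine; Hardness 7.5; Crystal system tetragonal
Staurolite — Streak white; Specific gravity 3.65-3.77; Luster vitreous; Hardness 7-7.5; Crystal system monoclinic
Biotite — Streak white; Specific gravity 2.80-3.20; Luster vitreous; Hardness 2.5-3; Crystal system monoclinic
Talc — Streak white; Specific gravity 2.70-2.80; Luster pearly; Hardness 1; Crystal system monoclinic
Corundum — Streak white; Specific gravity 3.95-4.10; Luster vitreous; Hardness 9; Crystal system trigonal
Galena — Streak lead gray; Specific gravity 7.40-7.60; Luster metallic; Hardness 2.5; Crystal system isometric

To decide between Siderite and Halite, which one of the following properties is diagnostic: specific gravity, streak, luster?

Specific gravity: Siderite 3.96, Halite 2.16-2.17 — different.
Streak: both white — no difference.
Luster: both vitreous — no difference.
Of the listed properties, specific gravity is the one that separates them.

specific gravity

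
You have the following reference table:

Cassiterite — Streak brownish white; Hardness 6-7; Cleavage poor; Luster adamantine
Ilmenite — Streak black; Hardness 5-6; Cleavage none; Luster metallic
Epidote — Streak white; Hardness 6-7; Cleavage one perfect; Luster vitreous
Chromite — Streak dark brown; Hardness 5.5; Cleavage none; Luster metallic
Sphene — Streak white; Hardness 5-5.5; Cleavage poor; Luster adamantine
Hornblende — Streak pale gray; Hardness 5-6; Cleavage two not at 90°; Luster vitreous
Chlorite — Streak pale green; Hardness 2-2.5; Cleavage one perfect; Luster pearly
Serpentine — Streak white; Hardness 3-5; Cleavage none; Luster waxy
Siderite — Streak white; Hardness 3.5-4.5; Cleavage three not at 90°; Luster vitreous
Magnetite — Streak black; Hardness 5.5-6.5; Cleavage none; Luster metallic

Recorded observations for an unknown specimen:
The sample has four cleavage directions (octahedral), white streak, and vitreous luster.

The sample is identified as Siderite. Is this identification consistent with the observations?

Inconsistent

Four cleavage directions (octahedral) — Siderite has cleavage three not at 90°; a mismatch.
White streak — matches Siderite (white streak).
Vitreous luster — matches Siderite (vitreous luster).
Cleavage alone is enough to reject Siderite.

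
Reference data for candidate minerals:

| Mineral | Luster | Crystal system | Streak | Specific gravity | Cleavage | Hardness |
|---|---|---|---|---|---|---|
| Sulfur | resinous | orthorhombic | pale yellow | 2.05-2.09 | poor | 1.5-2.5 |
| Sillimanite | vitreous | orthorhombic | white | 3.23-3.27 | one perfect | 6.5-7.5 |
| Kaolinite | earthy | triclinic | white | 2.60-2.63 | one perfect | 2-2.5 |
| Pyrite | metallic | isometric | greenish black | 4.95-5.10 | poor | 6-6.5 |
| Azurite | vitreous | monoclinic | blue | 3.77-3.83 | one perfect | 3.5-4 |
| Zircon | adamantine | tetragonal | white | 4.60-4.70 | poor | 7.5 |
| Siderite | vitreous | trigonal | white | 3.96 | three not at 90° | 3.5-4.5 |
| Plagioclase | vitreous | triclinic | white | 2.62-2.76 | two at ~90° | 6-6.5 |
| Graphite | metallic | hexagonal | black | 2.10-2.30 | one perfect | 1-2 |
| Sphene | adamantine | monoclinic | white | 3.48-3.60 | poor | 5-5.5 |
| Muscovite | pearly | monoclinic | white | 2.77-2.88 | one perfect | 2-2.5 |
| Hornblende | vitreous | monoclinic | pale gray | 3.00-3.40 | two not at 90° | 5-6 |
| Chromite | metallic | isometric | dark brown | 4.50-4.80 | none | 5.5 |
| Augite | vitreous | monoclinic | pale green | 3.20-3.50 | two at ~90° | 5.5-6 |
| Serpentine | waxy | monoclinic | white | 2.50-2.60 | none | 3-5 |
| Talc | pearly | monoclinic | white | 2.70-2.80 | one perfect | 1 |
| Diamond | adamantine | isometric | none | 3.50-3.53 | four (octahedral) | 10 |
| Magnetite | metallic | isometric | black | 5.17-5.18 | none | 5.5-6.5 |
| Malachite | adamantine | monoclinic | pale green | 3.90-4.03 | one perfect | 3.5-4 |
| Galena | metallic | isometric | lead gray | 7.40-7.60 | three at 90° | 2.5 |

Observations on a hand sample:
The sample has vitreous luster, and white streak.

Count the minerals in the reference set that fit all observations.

Vitreous luster — only Sillimanite, Azurite, Siderite, Plagioclase, Hornblende, Augite remain.
White streak is inconsistent with Azurite, Hornblende, Augite.
The minerals that satisfy all observations are Plagioclase, Siderite, Sillimanite.
That is 3 minerals.

3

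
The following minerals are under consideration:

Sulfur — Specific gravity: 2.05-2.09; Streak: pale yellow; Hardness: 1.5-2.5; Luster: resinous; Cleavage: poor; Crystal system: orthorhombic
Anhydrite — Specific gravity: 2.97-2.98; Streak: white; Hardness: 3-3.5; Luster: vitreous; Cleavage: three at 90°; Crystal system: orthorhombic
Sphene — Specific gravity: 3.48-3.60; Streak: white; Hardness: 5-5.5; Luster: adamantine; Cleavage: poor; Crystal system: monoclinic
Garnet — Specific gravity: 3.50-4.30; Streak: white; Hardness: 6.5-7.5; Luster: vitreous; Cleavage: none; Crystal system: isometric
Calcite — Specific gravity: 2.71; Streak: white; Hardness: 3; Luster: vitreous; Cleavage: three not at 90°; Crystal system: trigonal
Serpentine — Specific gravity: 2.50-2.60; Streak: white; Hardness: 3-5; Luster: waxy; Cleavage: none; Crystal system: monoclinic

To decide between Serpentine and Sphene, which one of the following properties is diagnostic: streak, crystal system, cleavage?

cleavage

Streak: both white — identical.
Crystal system: both monoclinic — identical.
Cleavage: Serpentine none, Sphene poor — different.
Only cleavage differs between Serpentine and Sphene among the listed tests.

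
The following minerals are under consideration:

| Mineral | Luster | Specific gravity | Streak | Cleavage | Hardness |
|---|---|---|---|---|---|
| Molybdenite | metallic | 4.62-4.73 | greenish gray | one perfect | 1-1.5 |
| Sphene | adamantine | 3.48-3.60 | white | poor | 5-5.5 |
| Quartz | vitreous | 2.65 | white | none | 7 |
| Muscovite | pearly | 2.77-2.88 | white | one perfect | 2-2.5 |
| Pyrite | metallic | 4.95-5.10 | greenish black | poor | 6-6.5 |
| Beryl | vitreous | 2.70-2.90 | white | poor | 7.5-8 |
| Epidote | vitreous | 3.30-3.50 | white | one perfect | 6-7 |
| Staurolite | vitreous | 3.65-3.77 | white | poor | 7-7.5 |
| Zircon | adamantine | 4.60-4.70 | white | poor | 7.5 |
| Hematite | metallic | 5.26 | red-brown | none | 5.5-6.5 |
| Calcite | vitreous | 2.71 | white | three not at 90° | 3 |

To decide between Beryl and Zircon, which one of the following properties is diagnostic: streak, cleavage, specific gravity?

Streak: both white — shared.
Cleavage: both poor — shared.
Specific gravity: Beryl 2.70-2.90, Zircon 4.60-4.70 — distinct.
Of the listed properties, specific gravity is the one that separates them.

specific gravity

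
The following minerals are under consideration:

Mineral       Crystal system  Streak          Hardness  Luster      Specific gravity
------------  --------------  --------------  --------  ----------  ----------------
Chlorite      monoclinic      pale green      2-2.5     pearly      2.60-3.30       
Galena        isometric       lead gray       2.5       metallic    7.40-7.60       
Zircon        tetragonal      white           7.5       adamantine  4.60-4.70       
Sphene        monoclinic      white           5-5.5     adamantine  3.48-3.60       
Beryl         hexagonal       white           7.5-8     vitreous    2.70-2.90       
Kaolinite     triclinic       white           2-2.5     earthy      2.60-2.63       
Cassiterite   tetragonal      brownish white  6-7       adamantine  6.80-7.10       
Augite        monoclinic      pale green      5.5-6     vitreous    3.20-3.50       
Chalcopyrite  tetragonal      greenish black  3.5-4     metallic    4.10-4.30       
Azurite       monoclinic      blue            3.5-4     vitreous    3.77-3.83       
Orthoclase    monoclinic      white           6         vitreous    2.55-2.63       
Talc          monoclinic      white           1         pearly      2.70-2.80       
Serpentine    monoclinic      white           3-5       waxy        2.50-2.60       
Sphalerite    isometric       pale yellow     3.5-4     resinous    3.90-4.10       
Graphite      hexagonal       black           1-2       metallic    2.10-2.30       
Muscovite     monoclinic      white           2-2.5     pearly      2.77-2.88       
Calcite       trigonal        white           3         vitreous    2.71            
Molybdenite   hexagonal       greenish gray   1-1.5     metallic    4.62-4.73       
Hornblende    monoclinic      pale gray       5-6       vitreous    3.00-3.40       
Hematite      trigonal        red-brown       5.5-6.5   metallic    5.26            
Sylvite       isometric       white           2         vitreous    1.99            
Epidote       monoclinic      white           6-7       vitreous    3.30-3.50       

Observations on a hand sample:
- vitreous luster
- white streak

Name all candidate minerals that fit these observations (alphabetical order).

Beryl, Calcite, Epidote, Orthoclase, Sylvite

Vitreous luster: narrows the field to Beryl, Augite, Azurite, Orthoclase, Calcite, Hornblende, Sylvite, Epidote.
White streak rules out Augite, Azurite, Hornblende.
Consistent with every observation: Beryl, Calcite, Epidote, Orthoclase, Sylvite.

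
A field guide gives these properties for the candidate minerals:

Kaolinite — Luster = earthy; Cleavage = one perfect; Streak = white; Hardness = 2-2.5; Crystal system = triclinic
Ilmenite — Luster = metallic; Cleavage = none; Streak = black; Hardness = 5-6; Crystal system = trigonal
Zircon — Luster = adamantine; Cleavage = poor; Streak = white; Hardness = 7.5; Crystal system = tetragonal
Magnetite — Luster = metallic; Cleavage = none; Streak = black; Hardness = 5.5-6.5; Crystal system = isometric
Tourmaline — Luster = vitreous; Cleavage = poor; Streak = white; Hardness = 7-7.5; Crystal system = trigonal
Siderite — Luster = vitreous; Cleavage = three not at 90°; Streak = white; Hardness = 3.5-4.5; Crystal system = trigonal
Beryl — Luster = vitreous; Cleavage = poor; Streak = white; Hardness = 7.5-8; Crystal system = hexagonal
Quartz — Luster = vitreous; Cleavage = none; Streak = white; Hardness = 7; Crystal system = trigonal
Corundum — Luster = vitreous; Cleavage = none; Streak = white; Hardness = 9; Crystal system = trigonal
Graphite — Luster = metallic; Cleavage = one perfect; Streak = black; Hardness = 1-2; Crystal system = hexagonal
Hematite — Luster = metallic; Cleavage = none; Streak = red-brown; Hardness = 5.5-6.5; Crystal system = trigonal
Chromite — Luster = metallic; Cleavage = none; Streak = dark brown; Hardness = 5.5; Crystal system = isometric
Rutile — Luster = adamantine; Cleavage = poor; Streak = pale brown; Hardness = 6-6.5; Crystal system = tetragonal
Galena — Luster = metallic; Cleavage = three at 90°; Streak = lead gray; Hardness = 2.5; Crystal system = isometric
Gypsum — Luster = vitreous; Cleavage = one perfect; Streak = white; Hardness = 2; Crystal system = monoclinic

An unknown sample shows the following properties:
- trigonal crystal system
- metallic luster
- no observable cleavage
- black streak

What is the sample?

Ilmenite

Trigonal crystal system: Ilmenite, Tourmaline, Siderite, Quartz, Corundum, Hematite remain.
Metallic luster: leaves Ilmenite, Hematite.
No observable cleavage: consistent with all remaining minerals.
Black streak excludes Hematite.
Ilmenite is the sole remaining match.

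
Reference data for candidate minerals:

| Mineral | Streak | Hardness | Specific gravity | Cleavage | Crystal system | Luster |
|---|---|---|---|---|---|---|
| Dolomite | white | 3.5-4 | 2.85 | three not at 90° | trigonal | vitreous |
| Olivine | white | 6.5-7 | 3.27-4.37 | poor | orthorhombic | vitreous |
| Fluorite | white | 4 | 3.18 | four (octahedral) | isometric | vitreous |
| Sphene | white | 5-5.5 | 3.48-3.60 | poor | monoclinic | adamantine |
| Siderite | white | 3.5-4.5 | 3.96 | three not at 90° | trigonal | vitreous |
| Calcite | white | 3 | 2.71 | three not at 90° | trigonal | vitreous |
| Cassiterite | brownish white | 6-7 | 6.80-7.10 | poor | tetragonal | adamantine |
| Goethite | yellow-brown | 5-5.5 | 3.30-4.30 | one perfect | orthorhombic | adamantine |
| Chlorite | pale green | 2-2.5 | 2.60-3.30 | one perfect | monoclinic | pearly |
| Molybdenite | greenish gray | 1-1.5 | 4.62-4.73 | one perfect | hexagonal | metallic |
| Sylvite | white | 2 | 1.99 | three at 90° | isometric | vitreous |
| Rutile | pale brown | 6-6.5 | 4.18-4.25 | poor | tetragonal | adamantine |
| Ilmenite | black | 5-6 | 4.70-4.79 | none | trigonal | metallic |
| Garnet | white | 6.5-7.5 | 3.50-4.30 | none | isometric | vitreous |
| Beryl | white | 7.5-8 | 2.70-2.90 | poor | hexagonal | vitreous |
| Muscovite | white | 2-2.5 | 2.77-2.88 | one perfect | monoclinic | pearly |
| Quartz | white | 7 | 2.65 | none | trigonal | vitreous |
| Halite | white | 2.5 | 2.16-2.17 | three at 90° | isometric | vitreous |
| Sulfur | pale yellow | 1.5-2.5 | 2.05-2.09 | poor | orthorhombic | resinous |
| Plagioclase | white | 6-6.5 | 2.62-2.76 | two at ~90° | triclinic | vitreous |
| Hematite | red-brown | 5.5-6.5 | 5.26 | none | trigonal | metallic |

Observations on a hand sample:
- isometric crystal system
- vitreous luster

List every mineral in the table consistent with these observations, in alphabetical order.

Fluorite, Garnet, Halite, Sylvite

Isometric crystal system — Fluorite, Sylvite, Garnet, Halite remain.
Vitreous luster — every remaining candidate is consistent.
The minerals that satisfy all observations are Fluorite, Garnet, Halite, Sylvite.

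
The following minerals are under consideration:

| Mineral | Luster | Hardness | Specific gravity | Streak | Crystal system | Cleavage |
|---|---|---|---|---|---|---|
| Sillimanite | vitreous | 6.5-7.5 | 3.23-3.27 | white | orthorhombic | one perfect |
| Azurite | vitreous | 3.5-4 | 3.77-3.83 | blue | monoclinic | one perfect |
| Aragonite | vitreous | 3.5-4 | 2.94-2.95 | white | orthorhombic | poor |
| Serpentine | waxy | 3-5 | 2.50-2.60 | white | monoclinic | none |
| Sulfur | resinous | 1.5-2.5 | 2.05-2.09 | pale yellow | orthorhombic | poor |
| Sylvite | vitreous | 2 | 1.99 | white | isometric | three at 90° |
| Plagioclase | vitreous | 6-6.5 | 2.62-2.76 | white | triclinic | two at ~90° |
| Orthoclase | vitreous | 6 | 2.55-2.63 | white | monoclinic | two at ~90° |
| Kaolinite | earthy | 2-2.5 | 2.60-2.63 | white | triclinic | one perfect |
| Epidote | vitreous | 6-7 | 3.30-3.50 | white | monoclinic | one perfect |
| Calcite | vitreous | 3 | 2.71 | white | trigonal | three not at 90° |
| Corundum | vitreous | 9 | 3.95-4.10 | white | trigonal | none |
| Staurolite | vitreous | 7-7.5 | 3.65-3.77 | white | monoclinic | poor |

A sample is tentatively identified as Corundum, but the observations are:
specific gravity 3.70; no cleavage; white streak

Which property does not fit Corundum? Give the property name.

Specific gravity 3.70: Corundum has SG 3.95-4.10 — inconsistent.
No cleavage: Corundum has cleavage none — agrees.
White streak: Corundum has white streak — agrees.
Only the specific gravity is inconsistent.

specific gravity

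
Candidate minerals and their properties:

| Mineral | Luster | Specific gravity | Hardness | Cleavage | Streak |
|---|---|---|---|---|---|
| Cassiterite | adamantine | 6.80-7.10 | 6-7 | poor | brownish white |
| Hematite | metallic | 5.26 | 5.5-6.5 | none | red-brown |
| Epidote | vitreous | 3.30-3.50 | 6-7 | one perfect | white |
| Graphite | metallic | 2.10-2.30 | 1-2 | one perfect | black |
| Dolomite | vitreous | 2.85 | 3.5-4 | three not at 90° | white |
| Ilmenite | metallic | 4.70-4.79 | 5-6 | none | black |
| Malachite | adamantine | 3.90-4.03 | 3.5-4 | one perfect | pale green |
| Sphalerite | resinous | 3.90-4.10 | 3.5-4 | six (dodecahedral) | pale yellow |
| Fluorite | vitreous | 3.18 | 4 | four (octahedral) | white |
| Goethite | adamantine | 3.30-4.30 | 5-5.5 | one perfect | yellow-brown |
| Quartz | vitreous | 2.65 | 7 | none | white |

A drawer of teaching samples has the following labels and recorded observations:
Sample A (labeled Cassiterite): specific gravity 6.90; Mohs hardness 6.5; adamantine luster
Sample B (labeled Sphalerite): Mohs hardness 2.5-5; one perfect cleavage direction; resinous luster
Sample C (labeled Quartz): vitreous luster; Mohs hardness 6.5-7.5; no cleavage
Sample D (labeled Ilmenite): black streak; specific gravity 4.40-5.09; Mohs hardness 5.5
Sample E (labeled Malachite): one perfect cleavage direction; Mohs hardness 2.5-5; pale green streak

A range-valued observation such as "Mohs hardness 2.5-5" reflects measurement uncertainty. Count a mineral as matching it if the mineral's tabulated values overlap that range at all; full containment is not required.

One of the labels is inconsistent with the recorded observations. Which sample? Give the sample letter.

B

Sample A: all recorded properties match Cassiterite.
Sample B: one perfect cleavage direction is outside the reference for Sphalerite (cleavage six (dodecahedral)) — mislabeled.
Sample C: all recorded properties match Quartz.
Sample D: all recorded properties match Ilmenite.
Sample E: all recorded properties match Malachite.
Sample B is the mislabeled one.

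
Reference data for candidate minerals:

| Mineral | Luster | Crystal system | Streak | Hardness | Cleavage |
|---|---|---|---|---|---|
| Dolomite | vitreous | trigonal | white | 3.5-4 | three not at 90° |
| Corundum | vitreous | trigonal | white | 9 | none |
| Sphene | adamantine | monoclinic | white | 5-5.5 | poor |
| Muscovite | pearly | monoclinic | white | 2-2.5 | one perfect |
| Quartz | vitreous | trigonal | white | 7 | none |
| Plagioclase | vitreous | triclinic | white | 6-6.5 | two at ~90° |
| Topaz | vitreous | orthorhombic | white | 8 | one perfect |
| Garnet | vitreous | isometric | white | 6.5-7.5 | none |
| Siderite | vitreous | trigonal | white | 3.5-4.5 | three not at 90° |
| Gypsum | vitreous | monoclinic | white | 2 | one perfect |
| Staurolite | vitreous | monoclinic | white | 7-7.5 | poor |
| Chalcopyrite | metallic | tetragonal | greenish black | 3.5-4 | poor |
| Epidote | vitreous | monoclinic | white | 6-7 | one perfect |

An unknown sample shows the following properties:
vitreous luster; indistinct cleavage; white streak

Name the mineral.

Staurolite

Vitreous luster excludes Sphene, Muscovite, Chalcopyrite.
Indistinct cleavage — narrows the field to Staurolite.
White streak — no further eliminations.
The only mineral consistent with every observation is Staurolite.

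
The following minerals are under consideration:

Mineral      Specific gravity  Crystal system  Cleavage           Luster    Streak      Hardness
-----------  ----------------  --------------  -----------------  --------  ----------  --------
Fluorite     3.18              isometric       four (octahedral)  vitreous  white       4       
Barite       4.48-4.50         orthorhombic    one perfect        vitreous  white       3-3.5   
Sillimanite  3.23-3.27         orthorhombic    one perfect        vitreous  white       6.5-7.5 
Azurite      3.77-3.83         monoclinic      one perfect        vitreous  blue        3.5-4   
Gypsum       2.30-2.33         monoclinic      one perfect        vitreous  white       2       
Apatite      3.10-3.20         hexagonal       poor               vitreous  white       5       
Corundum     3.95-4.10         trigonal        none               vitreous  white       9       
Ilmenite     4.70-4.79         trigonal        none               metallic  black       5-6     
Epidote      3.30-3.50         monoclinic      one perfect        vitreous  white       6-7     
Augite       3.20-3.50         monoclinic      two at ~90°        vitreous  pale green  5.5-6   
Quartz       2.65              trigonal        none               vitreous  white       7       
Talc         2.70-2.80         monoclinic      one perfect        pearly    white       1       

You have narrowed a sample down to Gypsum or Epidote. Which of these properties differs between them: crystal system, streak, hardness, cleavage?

hardness

Crystal system: both monoclinic — shared.
Streak: both white — shared.
Hardness: Gypsum 2, Epidote 6-7 — different.
Cleavage: both one perfect — shared.
Hardness is the diagnostic property here.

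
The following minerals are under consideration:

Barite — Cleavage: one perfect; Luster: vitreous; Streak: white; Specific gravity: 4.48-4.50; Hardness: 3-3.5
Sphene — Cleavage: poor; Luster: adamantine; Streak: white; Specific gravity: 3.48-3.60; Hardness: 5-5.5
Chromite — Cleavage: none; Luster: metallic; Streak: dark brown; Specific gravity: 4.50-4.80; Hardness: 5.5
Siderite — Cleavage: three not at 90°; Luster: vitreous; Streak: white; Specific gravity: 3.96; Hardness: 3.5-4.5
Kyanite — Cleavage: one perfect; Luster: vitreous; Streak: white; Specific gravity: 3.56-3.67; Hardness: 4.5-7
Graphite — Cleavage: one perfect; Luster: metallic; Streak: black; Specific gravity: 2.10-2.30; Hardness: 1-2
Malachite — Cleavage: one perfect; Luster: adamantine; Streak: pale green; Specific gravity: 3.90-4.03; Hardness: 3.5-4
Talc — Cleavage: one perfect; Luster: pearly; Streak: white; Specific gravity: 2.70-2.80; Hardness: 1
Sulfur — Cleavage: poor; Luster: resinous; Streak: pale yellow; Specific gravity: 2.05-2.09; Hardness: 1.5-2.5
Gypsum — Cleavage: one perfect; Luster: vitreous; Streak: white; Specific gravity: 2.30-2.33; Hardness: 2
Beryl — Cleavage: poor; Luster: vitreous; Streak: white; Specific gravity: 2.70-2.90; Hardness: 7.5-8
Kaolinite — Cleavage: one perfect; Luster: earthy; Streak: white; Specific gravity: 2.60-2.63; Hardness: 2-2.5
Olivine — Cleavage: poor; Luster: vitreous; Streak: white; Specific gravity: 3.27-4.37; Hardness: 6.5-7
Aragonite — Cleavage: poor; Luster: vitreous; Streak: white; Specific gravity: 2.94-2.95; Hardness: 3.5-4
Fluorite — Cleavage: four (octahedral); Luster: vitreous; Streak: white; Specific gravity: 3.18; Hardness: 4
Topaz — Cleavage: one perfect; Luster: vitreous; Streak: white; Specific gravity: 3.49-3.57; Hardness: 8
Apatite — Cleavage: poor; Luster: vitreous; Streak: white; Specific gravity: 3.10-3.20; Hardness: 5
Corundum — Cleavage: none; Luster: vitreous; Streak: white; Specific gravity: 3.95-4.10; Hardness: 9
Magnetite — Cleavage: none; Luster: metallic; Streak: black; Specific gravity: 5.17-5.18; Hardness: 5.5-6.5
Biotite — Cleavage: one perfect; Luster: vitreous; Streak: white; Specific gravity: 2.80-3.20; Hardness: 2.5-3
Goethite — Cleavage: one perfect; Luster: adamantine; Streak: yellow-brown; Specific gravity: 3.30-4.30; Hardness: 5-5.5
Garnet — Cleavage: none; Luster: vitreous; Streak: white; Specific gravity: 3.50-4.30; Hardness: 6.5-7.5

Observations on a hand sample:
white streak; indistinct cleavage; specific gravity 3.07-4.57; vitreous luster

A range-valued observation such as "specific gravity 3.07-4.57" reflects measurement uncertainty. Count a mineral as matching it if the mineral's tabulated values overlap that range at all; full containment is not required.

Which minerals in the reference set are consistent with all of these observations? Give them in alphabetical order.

Apatite, Olivine

White streak eliminates Chromite, Graphite, Malachite, Sulfur, Magnetite, Goethite.
Indistinct cleavage — only Sphene, Beryl, Olivine, Aragonite, Apatite remain.
Specific gravity 3.07-4.57 eliminates Beryl, Aragonite.
Vitreous luster eliminates Sphene.
The minerals that satisfy all observations are Apatite, Olivine.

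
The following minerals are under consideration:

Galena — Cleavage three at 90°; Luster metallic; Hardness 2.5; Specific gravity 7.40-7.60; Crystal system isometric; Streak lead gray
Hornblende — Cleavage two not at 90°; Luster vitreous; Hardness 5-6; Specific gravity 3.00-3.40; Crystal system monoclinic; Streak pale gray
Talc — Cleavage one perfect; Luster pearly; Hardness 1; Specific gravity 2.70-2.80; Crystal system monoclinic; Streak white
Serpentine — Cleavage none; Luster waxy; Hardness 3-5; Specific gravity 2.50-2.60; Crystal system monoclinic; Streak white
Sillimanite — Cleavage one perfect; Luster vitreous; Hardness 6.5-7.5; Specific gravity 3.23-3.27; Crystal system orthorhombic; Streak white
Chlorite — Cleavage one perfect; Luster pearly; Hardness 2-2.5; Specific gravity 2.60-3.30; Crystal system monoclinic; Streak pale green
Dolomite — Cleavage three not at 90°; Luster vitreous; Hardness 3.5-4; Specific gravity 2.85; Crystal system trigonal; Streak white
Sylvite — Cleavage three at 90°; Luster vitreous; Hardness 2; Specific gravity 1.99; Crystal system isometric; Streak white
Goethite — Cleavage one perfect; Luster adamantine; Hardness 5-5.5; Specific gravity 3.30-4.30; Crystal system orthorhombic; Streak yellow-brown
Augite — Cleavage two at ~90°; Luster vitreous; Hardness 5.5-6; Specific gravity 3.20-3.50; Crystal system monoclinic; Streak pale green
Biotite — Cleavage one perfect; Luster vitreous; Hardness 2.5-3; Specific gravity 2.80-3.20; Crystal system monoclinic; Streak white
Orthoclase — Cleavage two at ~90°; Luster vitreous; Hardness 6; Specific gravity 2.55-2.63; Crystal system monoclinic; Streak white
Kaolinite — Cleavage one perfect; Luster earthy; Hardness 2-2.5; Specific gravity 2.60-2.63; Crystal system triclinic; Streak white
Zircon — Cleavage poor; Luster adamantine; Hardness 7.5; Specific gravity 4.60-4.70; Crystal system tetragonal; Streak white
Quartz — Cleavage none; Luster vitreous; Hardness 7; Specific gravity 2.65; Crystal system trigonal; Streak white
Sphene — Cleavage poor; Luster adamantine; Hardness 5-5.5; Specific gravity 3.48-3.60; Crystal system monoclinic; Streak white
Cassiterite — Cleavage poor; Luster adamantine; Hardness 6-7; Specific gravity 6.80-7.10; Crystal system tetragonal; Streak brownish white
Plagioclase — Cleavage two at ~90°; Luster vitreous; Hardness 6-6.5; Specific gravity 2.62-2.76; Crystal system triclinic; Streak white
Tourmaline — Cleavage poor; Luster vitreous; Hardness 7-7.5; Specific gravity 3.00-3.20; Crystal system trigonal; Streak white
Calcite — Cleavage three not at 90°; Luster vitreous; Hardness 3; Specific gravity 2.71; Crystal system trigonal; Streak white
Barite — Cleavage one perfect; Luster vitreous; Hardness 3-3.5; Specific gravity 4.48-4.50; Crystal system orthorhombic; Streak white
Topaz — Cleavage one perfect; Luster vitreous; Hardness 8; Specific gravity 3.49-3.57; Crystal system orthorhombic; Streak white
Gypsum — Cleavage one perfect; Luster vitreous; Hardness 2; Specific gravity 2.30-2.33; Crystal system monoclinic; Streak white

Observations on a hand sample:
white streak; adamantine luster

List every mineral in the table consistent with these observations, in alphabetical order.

Sphene, Zircon

White streak eliminates Galena, Hornblende, Chlorite, Goethite, Augite, Cassiterite.
Adamantine luster — leaves Zircon, Sphene.
The minerals that satisfy all observations are Sphene, Zircon.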